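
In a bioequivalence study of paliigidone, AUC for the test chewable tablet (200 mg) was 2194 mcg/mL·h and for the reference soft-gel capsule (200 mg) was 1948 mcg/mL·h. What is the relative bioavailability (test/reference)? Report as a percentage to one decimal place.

F_rel = (AUC_test/D_test) / (AUC_ref/D_ref)
      = (2194/200) / (1948/200)
      = 10.97 / 9.74 = 1.1263 = 112.63%

F_rel = 112.6%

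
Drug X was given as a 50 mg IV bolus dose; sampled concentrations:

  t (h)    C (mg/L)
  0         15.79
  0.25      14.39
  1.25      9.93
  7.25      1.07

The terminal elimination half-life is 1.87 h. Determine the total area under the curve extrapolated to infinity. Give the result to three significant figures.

Trapezoidal AUC_0→7.25:
  [0→0.25]: (15.79+14.39)/2 × 0.25 = 3.7725
  [0.25→1.25]: (14.39+9.93)/2 × 1 = 12.16
  [1.25→7.25]: (9.93+1.07)/2 × 6 = 33.0
  Sum = 48.9325 mg/L·h
k_e = ln2 / t½ = 0.693147 / 1.87 = 0.3707 h^-1
Extrapolated tail: C_last / k_e = 1.07 / 0.3707 = 2.886
AUC_0→∞ = 48.9325 + 2.886 = 51.8185 mg/L·h

AUC = 51.8 mg/L·h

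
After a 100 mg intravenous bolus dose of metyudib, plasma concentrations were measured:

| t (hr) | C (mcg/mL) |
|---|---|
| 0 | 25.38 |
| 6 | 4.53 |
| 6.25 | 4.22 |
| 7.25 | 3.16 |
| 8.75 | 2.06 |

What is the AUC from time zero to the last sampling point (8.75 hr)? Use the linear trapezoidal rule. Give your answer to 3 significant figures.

Trapezoidal AUC_0→8.75:
  [0→6]: (25.38+4.53)/2 × 6 = 89.73
  [6→6.25]: (4.53+4.22)/2 × 0.25 = 1.09375
  [6.25→7.25]: (4.22+3.16)/2 × 1 = 3.69
  [7.25→8.75]: (3.16+2.06)/2 × 1.5 = 3.915
  Sum = 98.42875 mcg/mL·hr

AUC = 98.4 mcg/mL·hr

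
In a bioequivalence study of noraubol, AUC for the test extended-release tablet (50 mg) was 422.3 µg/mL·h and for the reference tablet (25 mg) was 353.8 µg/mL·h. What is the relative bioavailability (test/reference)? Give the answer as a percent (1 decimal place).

F_rel = (AUC_test/D_test) / (AUC_ref/D_ref)
      = (422.3/50) / (353.8/25)
      = 8.446 / 14.152 = 0.5968 = 59.68%

F_rel = 59.7%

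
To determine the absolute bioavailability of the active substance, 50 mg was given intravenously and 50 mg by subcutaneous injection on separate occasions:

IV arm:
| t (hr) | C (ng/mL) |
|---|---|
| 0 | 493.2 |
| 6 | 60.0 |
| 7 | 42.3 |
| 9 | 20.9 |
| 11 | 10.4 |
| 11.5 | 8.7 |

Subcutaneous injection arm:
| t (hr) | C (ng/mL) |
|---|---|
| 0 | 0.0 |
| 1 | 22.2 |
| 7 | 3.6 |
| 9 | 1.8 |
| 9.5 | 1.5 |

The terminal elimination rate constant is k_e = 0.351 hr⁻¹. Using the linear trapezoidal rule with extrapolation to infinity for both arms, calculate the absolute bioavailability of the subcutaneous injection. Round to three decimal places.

F = 0.054

Trapezoidal AUC_0→11.5 (IV):
  [0→6]: (493.2+60.0)/2 × 6 = 1659.6
  [6→7]: (60.0+42.3)/2 × 1 = 51.15
  [7→9]: (42.3+20.9)/2 × 2 = 63.2
  [9→11]: (20.9+10.4)/2 × 2 = 31.3
  [11→11.5]: (10.4+8.7)/2 × 0.5 = 4.775
  Sum = 1810.025 ng/mL·hr
IV tail: 8.7/0.351 = 24.786; AUC_iv,0→∞ = 1810.025 + 24.786 = 1834.811 ng/mL·hr
Trapezoidal AUC_0→9.5 (subcutaneous injection):
  [0→1]: (0.0+22.2)/2 × 1 = 11.1
  [1→7]: (22.2+3.6)/2 × 6 = 77.4
  [7→9]: (3.6+1.8)/2 × 2 = 5.4
  [9→9.5]: (1.8+1.5)/2 × 0.5 = 0.825
  Sum = 94.725 ng/mL·hr
subcutaneous injection tail: 1.5/0.351 = 4.274; AUC_ev,0→∞ = 94.725 + 4.274 = 98.999 ng/mL·hr
F = (AUC_ev/D_ev)/(AUC_iv/D_iv) = (98.999/50)/(1834.811/50) = 1.97998/36.69622 = 0.0540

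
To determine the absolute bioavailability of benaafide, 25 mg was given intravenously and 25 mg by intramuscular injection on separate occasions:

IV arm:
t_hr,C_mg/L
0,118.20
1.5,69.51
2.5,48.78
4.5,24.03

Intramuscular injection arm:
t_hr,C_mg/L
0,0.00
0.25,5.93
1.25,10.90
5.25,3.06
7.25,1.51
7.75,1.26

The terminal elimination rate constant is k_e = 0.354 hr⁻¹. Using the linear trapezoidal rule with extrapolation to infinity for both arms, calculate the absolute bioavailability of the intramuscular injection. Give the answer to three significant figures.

F = 0.135

Trapezoidal AUC_0→4.5 (IV):
  [0→1.5]: (118.20+69.51)/2 × 1.5 = 140.7825
  [1.5→2.5]: (69.51+48.78)/2 × 1 = 59.145
  [2.5→4.5]: (48.78+24.03)/2 × 2 = 72.81
  Sum = 272.7375 mg/L·hr
IV tail: 24.03/0.354 = 67.881; AUC_iv,0→∞ = 272.7375 + 67.881 = 340.6185 mg/L·hr
Trapezoidal AUC_0→7.75 (intramuscular injection):
  [0→0.25]: (0.00+5.93)/2 × 0.25 = 0.74125
  [0.25→1.25]: (5.93+10.90)/2 × 1 = 8.415
  [1.25→5.25]: (10.90+3.06)/2 × 4 = 27.92
  [5.25→7.25]: (3.06+1.51)/2 × 2 = 4.57
  [7.25→7.75]: (1.51+1.26)/2 × 0.5 = 0.6925
  Sum = 42.33875 mg/L·hr
intramuscular injection tail: 1.26/0.354 = 3.559; AUC_ev,0→∞ = 42.33875 + 3.559 = 45.89775 mg/L·hr
F = (AUC_ev/D_ev)/(AUC_iv/D_iv) = (45.89775/25)/(340.6185/25) = 1.83591/13.62474 = 0.1347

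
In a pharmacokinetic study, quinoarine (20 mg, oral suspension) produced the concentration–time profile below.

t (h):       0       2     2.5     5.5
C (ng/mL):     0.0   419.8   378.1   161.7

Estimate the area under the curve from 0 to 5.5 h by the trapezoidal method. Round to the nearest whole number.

AUC = 1429 ng/mL·h

Trapezoidal AUC_0→5.5:
  [0→2]: (0.0+419.8)/2 × 2 = 419.8
  [2→2.5]: (419.8+378.1)/2 × 0.5 = 199.475
  [2.5→5.5]: (378.1+161.7)/2 × 3 = 809.7
  Sum = 1428.975 ng/mL·h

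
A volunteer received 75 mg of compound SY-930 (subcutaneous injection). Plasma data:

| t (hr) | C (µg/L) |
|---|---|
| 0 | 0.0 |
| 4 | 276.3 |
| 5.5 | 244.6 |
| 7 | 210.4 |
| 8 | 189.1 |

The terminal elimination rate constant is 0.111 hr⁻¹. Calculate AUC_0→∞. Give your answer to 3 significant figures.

Trapezoidal AUC_0→8:
  [0→4]: (0.0+276.3)/2 × 4 = 552.6
  [4→5.5]: (276.3+244.6)/2 × 1.5 = 390.675
  [5.5→7]: (244.6+210.4)/2 × 1.5 = 341.25
  [7→8]: (210.4+189.1)/2 × 1 = 199.75
  Sum = 1484.275 µg/L·hr
Extrapolated tail: C_last / k_e = 189.1 / 0.111 = 1703.604
AUC_0→∞ = 1484.275 + 1703.604 = 3187.879 µg/L·hr

AUC = 3190 µg/L·hr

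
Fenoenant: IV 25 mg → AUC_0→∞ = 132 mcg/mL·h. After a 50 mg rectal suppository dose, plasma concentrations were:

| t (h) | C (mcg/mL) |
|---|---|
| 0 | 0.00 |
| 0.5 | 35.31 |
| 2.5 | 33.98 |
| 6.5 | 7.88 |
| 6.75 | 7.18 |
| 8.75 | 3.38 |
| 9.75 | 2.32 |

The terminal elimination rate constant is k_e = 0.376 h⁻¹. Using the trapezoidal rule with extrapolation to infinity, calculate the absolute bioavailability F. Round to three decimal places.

F = 0.694

Trapezoidal AUC_0→9.75 (rectal suppository):
  [0→0.5]: (0.00+35.31)/2 × 0.5 = 8.8275
  [0.5→2.5]: (35.31+33.98)/2 × 2 = 69.29
  [2.5→6.5]: (33.98+7.88)/2 × 4 = 83.72
  [6.5→6.75]: (7.88+7.18)/2 × 0.25 = 1.8825
  [6.75→8.75]: (7.18+3.38)/2 × 2 = 10.56
  [8.75→9.75]: (3.38+2.32)/2 × 1 = 2.85
  Sum = 177.13 mcg/mL·h
Tail: C_last/k_e = 2.32/0.376 = 6.170
AUC_0→∞ (rectal suppository) = 177.13 + 6.170 = 183.3 mcg/mL·h
F = (AUC_ev/D_ev)/(AUC_iv/D_iv) = (183.3/50)/(132/25) = 3.666/5.28 = 0.6943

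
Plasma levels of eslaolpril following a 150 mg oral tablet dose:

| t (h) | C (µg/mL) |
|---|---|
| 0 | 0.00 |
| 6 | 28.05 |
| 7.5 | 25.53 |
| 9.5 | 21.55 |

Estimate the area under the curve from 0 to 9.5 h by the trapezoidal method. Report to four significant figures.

AUC = 171.4 µg/mL·h

Trapezoidal AUC_0→9.5:
  [0→6]: (0.00+28.05)/2 × 6 = 84.15
  [6→7.5]: (28.05+25.53)/2 × 1.5 = 40.185
  [7.5→9.5]: (25.53+21.55)/2 × 2 = 47.08
  Sum = 171.415 µg/mL·h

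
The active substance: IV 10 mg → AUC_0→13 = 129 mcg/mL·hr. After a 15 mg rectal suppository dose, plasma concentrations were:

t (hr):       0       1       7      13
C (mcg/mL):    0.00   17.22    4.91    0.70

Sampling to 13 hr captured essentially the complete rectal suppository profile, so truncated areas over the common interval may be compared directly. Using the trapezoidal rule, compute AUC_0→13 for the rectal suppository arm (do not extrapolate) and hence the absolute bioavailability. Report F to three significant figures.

Trapezoidal AUC_0→13 (rectal suppository):
  [0→1]: (0.00+17.22)/2 × 1 = 8.61
  [1→7]: (17.22+4.91)/2 × 6 = 66.39
  [7→13]: (4.91+0.70)/2 × 6 = 16.83
  Sum = 91.83 mcg/mL·hr
F = (AUC_ev/D_ev)/(AUC_iv/D_iv) = (91.83/15)/(129/10) = 6.122/12.9 = 0.4746

F = 0.475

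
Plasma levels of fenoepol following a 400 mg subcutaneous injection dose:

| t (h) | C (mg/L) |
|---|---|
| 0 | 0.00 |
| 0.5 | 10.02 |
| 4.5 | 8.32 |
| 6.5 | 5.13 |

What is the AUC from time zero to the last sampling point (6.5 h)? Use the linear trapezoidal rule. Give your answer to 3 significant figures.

AUC = 52.6 mg/L·h

Trapezoidal AUC_0→6.5:
  [0→0.5]: (0.00+10.02)/2 × 0.5 = 2.505
  [0.5→4.5]: (10.02+8.32)/2 × 4 = 36.68
  [4.5→6.5]: (8.32+5.13)/2 × 2 = 13.45
  Sum = 52.635 mg/L·h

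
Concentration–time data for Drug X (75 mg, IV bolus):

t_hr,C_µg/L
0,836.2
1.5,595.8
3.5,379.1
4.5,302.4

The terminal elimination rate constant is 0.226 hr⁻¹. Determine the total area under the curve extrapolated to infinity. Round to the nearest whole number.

AUC = 3728 µg/L·hr

Trapezoidal AUC_0→4.5:
  [0→1.5]: (836.2+595.8)/2 × 1.5 = 1074.0
  [1.5→3.5]: (595.8+379.1)/2 × 2 = 974.9
  [3.5→4.5]: (379.1+302.4)/2 × 1 = 340.75
  Sum = 2389.65 µg/L·hr
Extrapolated tail: C_last / k_e = 302.4 / 0.226 = 1338.053
AUC_0→∞ = 2389.65 + 1338.053 = 3727.703 µg/L·hr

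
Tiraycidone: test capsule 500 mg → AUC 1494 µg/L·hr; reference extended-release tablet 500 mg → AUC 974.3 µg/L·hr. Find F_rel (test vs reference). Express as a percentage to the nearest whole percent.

F_rel = 153%

F_rel = (AUC_test/D_test) / (AUC_ref/D_ref)
      = (1494/500) / (974.3/500)
      = 2.988 / 1.9486 = 1.5334 = 153.34%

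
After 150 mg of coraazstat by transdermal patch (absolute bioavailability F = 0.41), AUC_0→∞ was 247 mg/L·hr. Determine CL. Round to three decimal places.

CL = 0.249 L/hr

CL = F × Dose / AUC_0→∞
   = 0.41 × 150 / 247 = 0.248988 L/hr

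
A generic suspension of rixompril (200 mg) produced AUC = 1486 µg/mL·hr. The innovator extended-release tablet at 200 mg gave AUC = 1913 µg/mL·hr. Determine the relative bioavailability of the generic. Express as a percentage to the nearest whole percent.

F_rel = (AUC_test/D_test) / (AUC_ref/D_ref)
      = (1486/200) / (1913/200)
      = 7.43 / 9.565 = 0.7768 = 77.68%

F_rel = 78%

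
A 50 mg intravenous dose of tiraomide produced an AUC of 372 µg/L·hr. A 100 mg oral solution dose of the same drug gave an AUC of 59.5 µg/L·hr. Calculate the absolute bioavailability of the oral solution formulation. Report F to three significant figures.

F = (AUC_ev / D_ev) / (AUC_iv / D_iv)
  = (59.5/100) / (372/50)
  = 0.595 / 7.44 = 0.0800

F = 0.0800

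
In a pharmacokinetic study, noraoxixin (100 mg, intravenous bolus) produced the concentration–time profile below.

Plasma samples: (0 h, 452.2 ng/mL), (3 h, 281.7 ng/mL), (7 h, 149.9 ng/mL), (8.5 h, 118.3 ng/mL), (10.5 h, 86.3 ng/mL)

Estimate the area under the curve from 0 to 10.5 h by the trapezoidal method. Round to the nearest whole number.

AUC = 2370 ng/mL·h

Trapezoidal AUC_0→10.5:
  [0→3]: (452.2+281.7)/2 × 3 = 1100.85
  [3→7]: (281.7+149.9)/2 × 4 = 863.2
  [7→8.5]: (149.9+118.3)/2 × 1.5 = 201.15
  [8.5→10.5]: (118.3+86.3)/2 × 2 = 204.6
  Sum = 2369.8 ng/mL·h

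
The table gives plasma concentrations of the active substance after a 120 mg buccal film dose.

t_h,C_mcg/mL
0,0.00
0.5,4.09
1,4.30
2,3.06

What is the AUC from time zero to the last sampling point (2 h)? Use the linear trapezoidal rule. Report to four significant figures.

AUC = 6.800 mcg/mL·h

Trapezoidal AUC_0→2:
  [0→0.5]: (0.00+4.09)/2 × 0.5 = 1.0225
  [0.5→1]: (4.09+4.30)/2 × 0.5 = 2.0975
  [1→2]: (4.30+3.06)/2 × 1 = 3.68
  Sum = 6.8 mcg/mL·h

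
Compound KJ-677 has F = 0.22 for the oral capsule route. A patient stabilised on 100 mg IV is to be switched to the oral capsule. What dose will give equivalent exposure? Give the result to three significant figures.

For equal systemic exposure: F × D_ev = D_iv
D_ev = D_iv / F = 100 / 0.22 = 454.545 mg

D_oral = 455 mg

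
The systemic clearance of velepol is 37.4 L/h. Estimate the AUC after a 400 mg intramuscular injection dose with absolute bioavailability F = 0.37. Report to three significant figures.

AUC_0→∞ = F × Dose / CL
        = 0.37 × 400 / 37.4 = 3.95722 mg/L·h

AUC = 3.96 mg/L·h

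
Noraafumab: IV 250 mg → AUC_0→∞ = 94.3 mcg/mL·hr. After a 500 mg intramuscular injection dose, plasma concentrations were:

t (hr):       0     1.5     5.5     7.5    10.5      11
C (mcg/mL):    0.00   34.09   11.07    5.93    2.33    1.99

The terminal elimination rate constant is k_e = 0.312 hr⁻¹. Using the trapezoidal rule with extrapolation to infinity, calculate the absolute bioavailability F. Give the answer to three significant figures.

F = 0.810

Trapezoidal AUC_0→11 (intramuscular injection):
  [0→1.5]: (0.00+34.09)/2 × 1.5 = 25.5675
  [1.5→5.5]: (34.09+11.07)/2 × 4 = 90.32
  [5.5→7.5]: (11.07+5.93)/2 × 2 = 17.0
  [7.5→10.5]: (5.93+2.33)/2 × 3 = 12.39
  [10.5→11]: (2.33+1.99)/2 × 0.5 = 1.08
  Sum = 146.3575 mcg/mL·hr
Tail: C_last/k_e = 1.99/0.312 = 6.378
AUC_0→∞ (intramuscular injection) = 146.3575 + 6.378 = 152.7355 mcg/mL·hr
F = (AUC_ev/D_ev)/(AUC_iv/D_iv) = (152.7355/500)/(94.3/250) = 0.305471/0.3772 = 0.8098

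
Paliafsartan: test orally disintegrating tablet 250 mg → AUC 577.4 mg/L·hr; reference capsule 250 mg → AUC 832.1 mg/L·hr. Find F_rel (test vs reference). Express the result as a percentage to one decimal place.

F_rel = (AUC_test/D_test) / (AUC_ref/D_ref)
      = (577.4/250) / (832.1/250)
      = 2.3096 / 3.3284 = 0.6939 = 69.39%

F_rel = 69.4%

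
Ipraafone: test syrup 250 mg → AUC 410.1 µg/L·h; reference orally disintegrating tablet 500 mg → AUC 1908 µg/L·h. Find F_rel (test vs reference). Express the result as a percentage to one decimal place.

F_rel = 43.0%

F_rel = (AUC_test/D_test) / (AUC_ref/D_ref)
      = (410.1/250) / (1908/500)
      = 1.6404 / 3.816 = 0.4299 = 42.99%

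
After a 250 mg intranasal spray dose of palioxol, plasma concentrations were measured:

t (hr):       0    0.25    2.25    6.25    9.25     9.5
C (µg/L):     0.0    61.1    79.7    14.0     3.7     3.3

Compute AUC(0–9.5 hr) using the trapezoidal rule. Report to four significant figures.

Trapezoidal AUC_0→9.5:
  [0→0.25]: (0.0+61.1)/2 × 0.25 = 7.6375
  [0.25→2.25]: (61.1+79.7)/2 × 2 = 140.8
  [2.25→6.25]: (79.7+14.0)/2 × 4 = 187.4
  [6.25→9.25]: (14.0+3.7)/2 × 3 = 26.55
  [9.25→9.5]: (3.7+3.3)/2 × 0.25 = 0.875
  Sum = 363.2625 µg/L·hr

AUC = 363.3 µg/L·hr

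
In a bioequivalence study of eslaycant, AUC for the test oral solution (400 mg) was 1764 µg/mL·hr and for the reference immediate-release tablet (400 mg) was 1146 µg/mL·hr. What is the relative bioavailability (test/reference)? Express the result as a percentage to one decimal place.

F_rel = 153.9%

F_rel = (AUC_test/D_test) / (AUC_ref/D_ref)
      = (1764/400) / (1146/400)
      = 4.41 / 2.865 = 1.5393 = 153.93%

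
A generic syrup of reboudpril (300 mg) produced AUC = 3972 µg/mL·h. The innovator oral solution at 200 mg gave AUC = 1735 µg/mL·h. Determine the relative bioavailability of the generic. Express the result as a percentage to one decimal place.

F_rel = 152.6%

F_rel = (AUC_test/D_test) / (AUC_ref/D_ref)
      = (3972/300) / (1735/200)
      = 13.24 / 8.675 = 1.5262 = 152.62%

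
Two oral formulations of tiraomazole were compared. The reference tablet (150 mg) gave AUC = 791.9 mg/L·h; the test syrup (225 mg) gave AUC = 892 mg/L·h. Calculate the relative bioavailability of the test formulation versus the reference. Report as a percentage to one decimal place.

F_rel = 75.1%

F_rel = (AUC_test/D_test) / (AUC_ref/D_ref)
      = (892/225) / (791.9/150)
      = 3.96444 / 5.27933 = 0.7509 = 75.09%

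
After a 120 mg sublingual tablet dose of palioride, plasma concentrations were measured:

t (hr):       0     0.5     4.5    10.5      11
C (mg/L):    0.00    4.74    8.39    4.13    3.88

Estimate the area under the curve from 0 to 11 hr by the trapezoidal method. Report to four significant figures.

AUC = 67.01 mg/L·hr

Trapezoidal AUC_0→11:
  [0→0.5]: (0.00+4.74)/2 × 0.5 = 1.185
  [0.5→4.5]: (4.74+8.39)/2 × 4 = 26.26
  [4.5→10.5]: (8.39+4.13)/2 × 6 = 37.56
  [10.5→11]: (4.13+3.88)/2 × 0.5 = 2.0025
  Sum = 67.0075 mg/L·hr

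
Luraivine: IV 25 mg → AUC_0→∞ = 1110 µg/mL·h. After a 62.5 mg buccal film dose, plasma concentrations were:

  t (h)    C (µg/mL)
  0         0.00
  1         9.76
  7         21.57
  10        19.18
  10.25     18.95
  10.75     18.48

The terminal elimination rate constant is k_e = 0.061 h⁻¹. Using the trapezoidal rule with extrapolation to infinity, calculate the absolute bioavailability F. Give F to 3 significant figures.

F = 0.172

Trapezoidal AUC_0→10.75 (buccal film):
  [0→1]: (0.00+9.76)/2 × 1 = 4.88
  [1→7]: (9.76+21.57)/2 × 6 = 93.99
  [7→10]: (21.57+19.18)/2 × 3 = 61.125
  [10→10.25]: (19.18+18.95)/2 × 0.25 = 4.76625
  [10.25→10.75]: (18.95+18.48)/2 × 0.5 = 9.3575
  Sum = 174.11875 µg/mL·h
Tail: C_last/k_e = 18.48/0.061 = 302.951
AUC_0→∞ (buccal film) = 174.11875 + 302.951 = 477.06975 µg/mL·h
F = (AUC_ev/D_ev)/(AUC_iv/D_iv) = (477.06975/62.5)/(1110/25) = 7.633116/44.4 = 0.1719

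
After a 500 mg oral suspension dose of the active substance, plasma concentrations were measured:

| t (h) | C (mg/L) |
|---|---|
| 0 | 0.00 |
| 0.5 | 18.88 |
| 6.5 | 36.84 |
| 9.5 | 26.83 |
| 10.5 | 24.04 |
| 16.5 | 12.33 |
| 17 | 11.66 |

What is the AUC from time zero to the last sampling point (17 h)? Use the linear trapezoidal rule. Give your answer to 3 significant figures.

Trapezoidal AUC_0→17:
  [0→0.5]: (0.00+18.88)/2 × 0.5 = 4.72
  [0.5→6.5]: (18.88+36.84)/2 × 6 = 167.16
  [6.5→9.5]: (36.84+26.83)/2 × 3 = 95.505
  [9.5→10.5]: (26.83+24.04)/2 × 1 = 25.435
  [10.5→16.5]: (24.04+12.33)/2 × 6 = 109.11
  [16.5→17]: (12.33+11.66)/2 × 0.5 = 5.9975
  Sum = 407.9275 mg/L·h

AUC = 408 mg/L·h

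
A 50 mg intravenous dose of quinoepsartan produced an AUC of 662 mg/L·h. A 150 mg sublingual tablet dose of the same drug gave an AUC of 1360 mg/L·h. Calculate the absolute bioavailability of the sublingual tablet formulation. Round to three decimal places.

F = (AUC_ev / D_ev) / (AUC_iv / D_iv)
  = (1360/150) / (662/50)
  = 9.06667 / 13.24 = 0.6848

F = 0.685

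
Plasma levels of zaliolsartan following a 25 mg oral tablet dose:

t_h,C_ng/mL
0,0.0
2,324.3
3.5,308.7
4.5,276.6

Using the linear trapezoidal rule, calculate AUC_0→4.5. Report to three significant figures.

AUC = 1090 ng/mL·h

Trapezoidal AUC_0→4.5:
  [0→2]: (0.0+324.3)/2 × 2 = 324.3
  [2→3.5]: (324.3+308.7)/2 × 1.5 = 474.75
  [3.5→4.5]: (308.7+276.6)/2 × 1 = 292.65
  Sum = 1091.7 ng/mL·h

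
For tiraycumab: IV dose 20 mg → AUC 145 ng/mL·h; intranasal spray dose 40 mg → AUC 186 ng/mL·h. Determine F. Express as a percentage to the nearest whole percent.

F = (AUC_ev / D_ev) / (AUC_iv / D_iv)
  = (186/40) / (145/20)
  = 4.65 / 7.25 = 0.6414
  = 64.14%

F = 64%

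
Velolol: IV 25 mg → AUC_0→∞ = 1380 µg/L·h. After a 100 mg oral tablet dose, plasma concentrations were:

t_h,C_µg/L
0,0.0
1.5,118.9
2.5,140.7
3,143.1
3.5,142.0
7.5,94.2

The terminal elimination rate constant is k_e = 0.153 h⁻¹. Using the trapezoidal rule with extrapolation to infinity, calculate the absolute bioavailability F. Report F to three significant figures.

F = 0.263

Trapezoidal AUC_0→7.5 (oral tablet):
  [0→1.5]: (0.0+118.9)/2 × 1.5 = 89.175
  [1.5→2.5]: (118.9+140.7)/2 × 1 = 129.8
  [2.5→3]: (140.7+143.1)/2 × 0.5 = 70.95
  [3→3.5]: (143.1+142.0)/2 × 0.5 = 71.275
  [3.5→7.5]: (142.0+94.2)/2 × 4 = 472.4
  Sum = 833.6 µg/L·h
Tail: C_last/k_e = 94.2/0.153 = 615.686
AUC_0→∞ (oral tablet) = 833.6 + 615.686 = 1449.286 µg/L·h
F = (AUC_ev/D_ev)/(AUC_iv/D_iv) = (1449.286/100)/(1380/25) = 14.49286/55.2 = 0.2626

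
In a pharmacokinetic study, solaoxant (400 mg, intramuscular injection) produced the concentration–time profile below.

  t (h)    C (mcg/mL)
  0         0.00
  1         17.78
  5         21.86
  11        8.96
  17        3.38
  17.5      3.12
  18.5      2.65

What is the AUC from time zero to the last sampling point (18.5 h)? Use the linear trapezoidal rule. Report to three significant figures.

AUC = 222 mcg/mL·h

Trapezoidal AUC_0→18.5:
  [0→1]: (0.00+17.78)/2 × 1 = 8.89
  [1→5]: (17.78+21.86)/2 × 4 = 79.28
  [5→11]: (21.86+8.96)/2 × 6 = 92.46
  [11→17]: (8.96+3.38)/2 × 6 = 37.02
  [17→17.5]: (3.38+3.12)/2 × 0.5 = 1.625
  [17.5→18.5]: (3.12+2.65)/2 × 1 = 2.885
  Sum = 222.16 mcg/mL·h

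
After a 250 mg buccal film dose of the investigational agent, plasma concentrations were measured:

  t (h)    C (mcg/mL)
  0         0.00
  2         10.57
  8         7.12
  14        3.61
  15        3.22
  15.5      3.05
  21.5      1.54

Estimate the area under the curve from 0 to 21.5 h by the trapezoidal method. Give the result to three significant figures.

Trapezoidal AUC_0→21.5:
  [0→2]: (0.00+10.57)/2 × 2 = 10.57
  [2→8]: (10.57+7.12)/2 × 6 = 53.07
  [8→14]: (7.12+3.61)/2 × 6 = 32.19
  [14→15]: (3.61+3.22)/2 × 1 = 3.415
  [15→15.5]: (3.22+3.05)/2 × 0.5 = 1.5675
  [15.5→21.5]: (3.05+1.54)/2 × 6 = 13.77
  Sum = 114.5825 mcg/mL·h

AUC = 115 mcg/mL·h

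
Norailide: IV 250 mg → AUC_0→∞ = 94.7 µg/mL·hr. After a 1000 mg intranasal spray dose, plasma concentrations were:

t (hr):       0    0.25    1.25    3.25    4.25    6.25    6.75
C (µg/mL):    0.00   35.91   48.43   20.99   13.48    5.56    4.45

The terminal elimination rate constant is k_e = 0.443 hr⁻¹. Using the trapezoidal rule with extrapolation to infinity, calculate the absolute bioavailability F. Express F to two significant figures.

F = 0.44

Trapezoidal AUC_0→6.75 (intranasal spray):
  [0→0.25]: (0.00+35.91)/2 × 0.25 = 4.48875
  [0.25→1.25]: (35.91+48.43)/2 × 1 = 42.17
  [1.25→3.25]: (48.43+20.99)/2 × 2 = 69.42
  [3.25→4.25]: (20.99+13.48)/2 × 1 = 17.235
  [4.25→6.25]: (13.48+5.56)/2 × 2 = 19.04
  [6.25→6.75]: (5.56+4.45)/2 × 0.5 = 2.5025
  Sum = 154.85625 µg/mL·hr
Tail: C_last/k_e = 4.45/0.443 = 10.045
AUC_0→∞ (intranasal spray) = 154.85625 + 10.045 = 164.90125 µg/mL·hr
F = (AUC_ev/D_ev)/(AUC_iv/D_iv) = (164.90125/1000)/(94.7/250) = 0.16490125/0.3788 = 0.4353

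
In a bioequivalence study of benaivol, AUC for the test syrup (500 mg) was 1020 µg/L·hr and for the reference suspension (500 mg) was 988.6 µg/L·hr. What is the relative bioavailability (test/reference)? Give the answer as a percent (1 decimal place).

F_rel = 103.2%

F_rel = (AUC_test/D_test) / (AUC_ref/D_ref)
      = (1020/500) / (988.6/500)
      = 2.04 / 1.9772 = 1.0318 = 103.18%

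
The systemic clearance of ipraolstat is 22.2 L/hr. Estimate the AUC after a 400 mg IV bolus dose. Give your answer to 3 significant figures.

AUC = 18.0 mg/L·hr

AUC_0→∞ = Dose_iv / CL
        = 400 / 22.2 = 18.018 mg/L·hr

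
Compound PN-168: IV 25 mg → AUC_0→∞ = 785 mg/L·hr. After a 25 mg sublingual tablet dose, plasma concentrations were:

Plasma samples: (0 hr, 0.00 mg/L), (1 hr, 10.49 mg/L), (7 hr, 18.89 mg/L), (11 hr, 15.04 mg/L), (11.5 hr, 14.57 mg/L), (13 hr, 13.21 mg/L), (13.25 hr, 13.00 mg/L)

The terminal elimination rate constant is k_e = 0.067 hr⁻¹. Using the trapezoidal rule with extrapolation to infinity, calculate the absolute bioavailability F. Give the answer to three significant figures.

F = 0.493

Trapezoidal AUC_0→13.25 (sublingual tablet):
  [0→1]: (0.00+10.49)/2 × 1 = 5.245
  [1→7]: (10.49+18.89)/2 × 6 = 88.14
  [7→11]: (18.89+15.04)/2 × 4 = 67.86
  [11→11.5]: (15.04+14.57)/2 × 0.5 = 7.4025
  [11.5→13]: (14.57+13.21)/2 × 1.5 = 20.835
  [13→13.25]: (13.21+13.00)/2 × 0.25 = 3.27625
  Sum = 192.75875 mg/L·hr
Tail: C_last/k_e = 13.00/0.067 = 194.030
AUC_0→∞ (sublingual tablet) = 192.75875 + 194.030 = 386.78875 mg/L·hr
F = (AUC_ev/D_ev)/(AUC_iv/D_iv) = (386.78875/25)/(785/25) = 15.47155/31.4 = 0.4927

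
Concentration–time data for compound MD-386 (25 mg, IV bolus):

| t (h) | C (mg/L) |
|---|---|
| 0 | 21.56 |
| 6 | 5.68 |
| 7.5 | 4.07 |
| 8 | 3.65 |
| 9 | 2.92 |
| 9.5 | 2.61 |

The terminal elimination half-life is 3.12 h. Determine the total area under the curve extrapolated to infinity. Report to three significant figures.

AUC = 107 mg/L·h

Trapezoidal AUC_0→9.5:
  [0→6]: (21.56+5.68)/2 × 6 = 81.72
  [6→7.5]: (5.68+4.07)/2 × 1.5 = 7.3125
  [7.5→8]: (4.07+3.65)/2 × 0.5 = 1.93
  [8→9]: (3.65+2.92)/2 × 1 = 3.285
  [9→9.5]: (2.92+2.61)/2 × 0.5 = 1.3825
  Sum = 95.63 mg/L·h
k_e = ln2 / t½ = 0.693147 / 3.12 = 0.2222 h^-1
Extrapolated tail: C_last / k_e = 2.61 / 0.2222 = 11.746
AUC_0→∞ = 95.63 + 11.746 = 107.376 mg/L·h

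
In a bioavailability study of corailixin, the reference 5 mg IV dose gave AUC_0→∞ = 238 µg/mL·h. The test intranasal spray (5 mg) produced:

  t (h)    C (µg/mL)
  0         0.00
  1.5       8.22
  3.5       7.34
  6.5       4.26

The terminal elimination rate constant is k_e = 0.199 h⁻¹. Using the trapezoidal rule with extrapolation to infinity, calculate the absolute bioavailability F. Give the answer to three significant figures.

Trapezoidal AUC_0→6.5 (intranasal spray):
  [0→1.5]: (0.00+8.22)/2 × 1.5 = 6.165
  [1.5→3.5]: (8.22+7.34)/2 × 2 = 15.56
  [3.5→6.5]: (7.34+4.26)/2 × 3 = 17.4
  Sum = 39.125 µg/mL·h
Tail: C_last/k_e = 4.26/0.199 = 21.407
AUC_0→∞ (intranasal spray) = 39.125 + 21.407 = 60.532 µg/mL·h
F = (AUC_ev/D_ev)/(AUC_iv/D_iv) = (60.532/5)/(238/5) = 12.1064/47.6 = 0.2543

F = 0.254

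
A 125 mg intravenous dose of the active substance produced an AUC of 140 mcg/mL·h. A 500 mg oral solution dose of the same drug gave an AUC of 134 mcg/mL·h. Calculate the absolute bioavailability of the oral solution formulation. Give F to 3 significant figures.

F = (AUC_ev / D_ev) / (AUC_iv / D_iv)
  = (134/500) / (140/125)
  = 0.268 / 1.12 = 0.2393

F = 0.239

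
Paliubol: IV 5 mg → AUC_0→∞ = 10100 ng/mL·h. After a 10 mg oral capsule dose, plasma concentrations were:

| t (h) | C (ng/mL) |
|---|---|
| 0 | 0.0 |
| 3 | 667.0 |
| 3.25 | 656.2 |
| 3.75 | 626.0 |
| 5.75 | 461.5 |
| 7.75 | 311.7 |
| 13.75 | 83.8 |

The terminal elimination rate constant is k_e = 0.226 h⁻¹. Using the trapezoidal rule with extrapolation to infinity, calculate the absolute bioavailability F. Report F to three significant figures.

F = 0.243

Trapezoidal AUC_0→13.75 (oral capsule):
  [0→3]: (0.0+667.0)/2 × 3 = 1000.5
  [3→3.25]: (667.0+656.2)/2 × 0.25 = 165.4
  [3.25→3.75]: (656.2+626.0)/2 × 0.5 = 320.55
  [3.75→5.75]: (626.0+461.5)/2 × 2 = 1087.5
  [5.75→7.75]: (461.5+311.7)/2 × 2 = 773.2
  [7.75→13.75]: (311.7+83.8)/2 × 6 = 1186.5
  Sum = 4533.65 ng/mL·h
Tail: C_last/k_e = 83.8/0.226 = 370.796
AUC_0→∞ (oral capsule) = 4533.65 + 370.796 = 4904.446 ng/mL·h
F = (AUC_ev/D_ev)/(AUC_iv/D_iv) = (4904.446/10)/(10100/5) = 490.4446/2020 = 0.2428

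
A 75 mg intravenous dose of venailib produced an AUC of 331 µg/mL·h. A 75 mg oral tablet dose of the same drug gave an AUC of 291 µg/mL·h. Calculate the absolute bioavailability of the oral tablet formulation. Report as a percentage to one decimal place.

F = (AUC_ev / D_ev) / (AUC_iv / D_iv)
  = (291/75) / (331/75)
  = 3.88 / 4.41333 = 0.8792
  = 87.92%

F = 87.9%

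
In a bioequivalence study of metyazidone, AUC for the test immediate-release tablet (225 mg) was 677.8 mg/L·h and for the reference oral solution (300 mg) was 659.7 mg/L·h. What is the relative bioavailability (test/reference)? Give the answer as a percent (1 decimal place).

F_rel = (AUC_test/D_test) / (AUC_ref/D_ref)
      = (677.8/225) / (659.7/300)
      = 3.01244 / 2.199 = 1.3699 = 136.99%

F_rel = 137.0%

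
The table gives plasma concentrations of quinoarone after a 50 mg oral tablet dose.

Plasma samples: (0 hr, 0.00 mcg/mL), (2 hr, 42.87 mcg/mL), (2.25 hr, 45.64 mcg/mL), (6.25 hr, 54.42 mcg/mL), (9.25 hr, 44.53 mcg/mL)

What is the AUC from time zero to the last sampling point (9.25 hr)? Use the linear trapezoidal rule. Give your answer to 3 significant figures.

AUC = 402 mcg/mL·hr

Trapezoidal AUC_0→9.25:
  [0→2]: (0.00+42.87)/2 × 2 = 42.87
  [2→2.25]: (42.87+45.64)/2 × 0.25 = 11.06375
  [2.25→6.25]: (45.64+54.42)/2 × 4 = 200.12
  [6.25→9.25]: (54.42+44.53)/2 × 3 = 148.425
  Sum = 402.47875 mcg/mL·hr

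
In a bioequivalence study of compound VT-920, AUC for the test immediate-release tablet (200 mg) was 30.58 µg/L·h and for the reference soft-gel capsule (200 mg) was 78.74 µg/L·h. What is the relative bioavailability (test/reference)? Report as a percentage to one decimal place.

F_rel = (AUC_test/D_test) / (AUC_ref/D_ref)
      = (30.58/200) / (78.74/200)
      = 0.1529 / 0.3937 = 0.3884 = 38.84%

F_rel = 38.8%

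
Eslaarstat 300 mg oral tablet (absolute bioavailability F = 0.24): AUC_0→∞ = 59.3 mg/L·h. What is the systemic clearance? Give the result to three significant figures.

CL = F × Dose / AUC_0→∞
   = 0.24 × 300 / 59.3 = 1.21417 L/h

CL = 1.21 L/h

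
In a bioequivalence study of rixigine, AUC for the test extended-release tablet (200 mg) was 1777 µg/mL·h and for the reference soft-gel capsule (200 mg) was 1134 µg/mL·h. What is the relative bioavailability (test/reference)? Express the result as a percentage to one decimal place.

F_rel = (AUC_test/D_test) / (AUC_ref/D_ref)
      = (1777/200) / (1134/200)
      = 8.885 / 5.67 = 1.5670 = 156.70%

F_rel = 156.7%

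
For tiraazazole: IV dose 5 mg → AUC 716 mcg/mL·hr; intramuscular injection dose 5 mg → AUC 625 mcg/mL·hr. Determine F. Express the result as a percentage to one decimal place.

F = 87.3%

F = (AUC_ev / D_ev) / (AUC_iv / D_iv)
  = (625/5) / (716/5)
  = 125 / 143.2 = 0.8729
  = 87.29%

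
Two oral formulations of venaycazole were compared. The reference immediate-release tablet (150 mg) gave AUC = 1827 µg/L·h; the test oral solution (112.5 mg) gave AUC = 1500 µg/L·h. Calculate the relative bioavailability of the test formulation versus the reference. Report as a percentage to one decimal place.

F_rel = (AUC_test/D_test) / (AUC_ref/D_ref)
      = (1500/112.5) / (1827/150)
      = 13.3333 / 12.18 = 1.0947 = 109.47%

F_rel = 109.5%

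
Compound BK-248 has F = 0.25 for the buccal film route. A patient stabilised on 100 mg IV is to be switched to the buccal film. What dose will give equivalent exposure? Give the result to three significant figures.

D_buccal = 400 mg

For equal systemic exposure: F × D_ev = D_iv
D_ev = D_iv / F = 100 / 0.25 = 400 mg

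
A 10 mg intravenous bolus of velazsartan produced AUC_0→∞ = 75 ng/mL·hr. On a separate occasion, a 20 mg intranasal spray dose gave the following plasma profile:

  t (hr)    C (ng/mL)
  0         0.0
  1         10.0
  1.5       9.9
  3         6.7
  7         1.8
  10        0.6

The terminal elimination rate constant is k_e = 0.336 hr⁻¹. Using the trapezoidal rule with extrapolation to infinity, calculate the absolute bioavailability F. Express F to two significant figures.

Trapezoidal AUC_0→10 (intranasal spray):
  [0→1]: (0.0+10.0)/2 × 1 = 5.0
  [1→1.5]: (10.0+9.9)/2 × 0.5 = 4.975
  [1.5→3]: (9.9+6.7)/2 × 1.5 = 12.45
  [3→7]: (6.7+1.8)/2 × 4 = 17.0
  [7→10]: (1.8+0.6)/2 × 3 = 3.6
  Sum = 43.025 ng/mL·hr
Tail: C_last/k_e = 0.6/0.336 = 1.786
AUC_0→∞ (intranasal spray) = 43.025 + 1.786 = 44.811 ng/mL·hr
F = (AUC_ev/D_ev)/(AUC_iv/D_iv) = (44.811/20)/(75/10) = 2.24055/7.5 = 0.2987

F = 0.30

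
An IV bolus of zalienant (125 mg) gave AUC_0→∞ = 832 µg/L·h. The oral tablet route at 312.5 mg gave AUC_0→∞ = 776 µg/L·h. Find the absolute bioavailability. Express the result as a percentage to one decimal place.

F = 37.3%

F = (AUC_ev / D_ev) / (AUC_iv / D_iv)
  = (776/312.5) / (832/125)
  = 2.4832 / 6.656 = 0.3731
  = 37.31%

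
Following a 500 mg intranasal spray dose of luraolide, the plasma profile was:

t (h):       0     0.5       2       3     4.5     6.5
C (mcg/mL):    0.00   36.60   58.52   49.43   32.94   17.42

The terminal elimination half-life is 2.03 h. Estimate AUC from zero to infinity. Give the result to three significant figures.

Trapezoidal AUC_0→6.5:
  [0→0.5]: (0.00+36.60)/2 × 0.5 = 9.15
  [0.5→2]: (36.60+58.52)/2 × 1.5 = 71.34
  [2→3]: (58.52+49.43)/2 × 1 = 53.975
  [3→4.5]: (49.43+32.94)/2 × 1.5 = 61.7775
  [4.5→6.5]: (32.94+17.42)/2 × 2 = 50.36
  Sum = 246.6025 mcg/mL·h
k_e = ln2 / t½ = 0.693147 / 2.03 = 0.3415 h^-1
Extrapolated tail: C_last / k_e = 17.42 / 0.3415 = 51.010
AUC_0→∞ = 246.6025 + 51.010 = 297.6125 mcg/mL·h

AUC = 298 mcg/mL·h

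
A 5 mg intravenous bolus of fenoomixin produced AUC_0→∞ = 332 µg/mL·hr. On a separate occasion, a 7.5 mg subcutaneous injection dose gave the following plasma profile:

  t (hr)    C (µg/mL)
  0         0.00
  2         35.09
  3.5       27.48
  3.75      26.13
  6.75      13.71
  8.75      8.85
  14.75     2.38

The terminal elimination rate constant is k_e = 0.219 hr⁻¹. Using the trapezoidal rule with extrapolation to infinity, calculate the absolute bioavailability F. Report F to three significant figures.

F = 0.433

Trapezoidal AUC_0→14.75 (subcutaneous injection):
  [0→2]: (0.00+35.09)/2 × 2 = 35.09
  [2→3.5]: (35.09+27.48)/2 × 1.5 = 46.9275
  [3.5→3.75]: (27.48+26.13)/2 × 0.25 = 6.70125
  [3.75→6.75]: (26.13+13.71)/2 × 3 = 59.76
  [6.75→8.75]: (13.71+8.85)/2 × 2 = 22.56
  [8.75→14.75]: (8.85+2.38)/2 × 6 = 33.69
  Sum = 204.72875 µg/mL·hr
Tail: C_last/k_e = 2.38/0.219 = 10.868
AUC_0→∞ (subcutaneous injection) = 204.72875 + 10.868 = 215.59675 µg/mL·hr
F = (AUC_ev/D_ev)/(AUC_iv/D_iv) = (215.59675/7.5)/(332/5) = 28.7462/66.4 = 0.4329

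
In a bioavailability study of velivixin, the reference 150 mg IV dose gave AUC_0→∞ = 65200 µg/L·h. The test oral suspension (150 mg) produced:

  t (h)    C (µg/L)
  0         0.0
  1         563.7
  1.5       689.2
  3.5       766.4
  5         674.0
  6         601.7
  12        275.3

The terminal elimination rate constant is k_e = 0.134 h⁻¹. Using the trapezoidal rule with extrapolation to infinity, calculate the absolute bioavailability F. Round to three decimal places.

Trapezoidal AUC_0→12 (oral suspension):
  [0→1]: (0.0+563.7)/2 × 1 = 281.85
  [1→1.5]: (563.7+689.2)/2 × 0.5 = 313.225
  [1.5→3.5]: (689.2+766.4)/2 × 2 = 1455.6
  [3.5→5]: (766.4+674.0)/2 × 1.5 = 1080.3
  [5→6]: (674.0+601.7)/2 × 1 = 637.85
  [6→12]: (601.7+275.3)/2 × 6 = 2631.0
  Sum = 6399.825 µg/L·h
Tail: C_last/k_e = 275.3/0.134 = 2054.478
AUC_0→∞ (oral suspension) = 6399.825 + 2054.478 = 8454.303 µg/L·h
F = (AUC_ev/D_ev)/(AUC_iv/D_iv) = (8454.303/150)/(65200/150) = 56.36202/434.667 = 0.1297

F = 0.130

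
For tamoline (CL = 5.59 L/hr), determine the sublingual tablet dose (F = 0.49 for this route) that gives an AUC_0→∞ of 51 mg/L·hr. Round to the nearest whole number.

Dose = 582 mg

Dose = CL × AUC_0→∞ / F
     = 5.59 × 51 / 0.49 = 581.816 mg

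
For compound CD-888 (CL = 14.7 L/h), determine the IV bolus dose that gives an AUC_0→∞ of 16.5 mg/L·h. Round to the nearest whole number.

Dose = 243 mg

Dose_iv = CL × AUC_0→∞
     = 14.7 × 16.5 = 242.55 mg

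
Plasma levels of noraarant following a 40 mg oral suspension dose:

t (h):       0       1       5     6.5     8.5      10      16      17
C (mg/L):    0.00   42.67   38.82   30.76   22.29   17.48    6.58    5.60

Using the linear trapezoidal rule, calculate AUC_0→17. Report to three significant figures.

AUC = 398 mg/L·h

Trapezoidal AUC_0→17:
  [0→1]: (0.00+42.67)/2 × 1 = 21.335
  [1→5]: (42.67+38.82)/2 × 4 = 162.98
  [5→6.5]: (38.82+30.76)/2 × 1.5 = 52.185
  [6.5→8.5]: (30.76+22.29)/2 × 2 = 53.05
  [8.5→10]: (22.29+17.48)/2 × 1.5 = 29.8275
  [10→16]: (17.48+6.58)/2 × 6 = 72.18
  [16→17]: (6.58+5.60)/2 × 1 = 6.09
  Sum = 397.6475 mg/L·h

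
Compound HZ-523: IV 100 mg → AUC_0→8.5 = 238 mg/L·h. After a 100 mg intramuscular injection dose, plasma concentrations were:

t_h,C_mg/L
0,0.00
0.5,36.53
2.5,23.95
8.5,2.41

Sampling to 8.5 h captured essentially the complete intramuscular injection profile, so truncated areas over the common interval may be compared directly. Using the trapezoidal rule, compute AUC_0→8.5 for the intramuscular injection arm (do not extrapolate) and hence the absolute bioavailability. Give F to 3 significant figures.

Trapezoidal AUC_0→8.5 (intramuscular injection):
  [0→0.5]: (0.00+36.53)/2 × 0.5 = 9.1325
  [0.5→2.5]: (36.53+23.95)/2 × 2 = 60.48
  [2.5→8.5]: (23.95+2.41)/2 × 6 = 79.08
  Sum = 148.6925 mg/L·h
F = (AUC_ev/D_ev)/(AUC_iv/D_iv) = (148.6925/100)/(238/100) = 1.486925/2.38 = 0.6248

F = 0.625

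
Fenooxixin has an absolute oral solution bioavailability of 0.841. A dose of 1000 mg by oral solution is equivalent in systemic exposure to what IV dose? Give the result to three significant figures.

Systemic exposure from an extravascular dose = F × D_ev, so the equivalent IV dose is F × D_ev.
D_iv = F × D_ev = 0.841 × 1000 = 841 mg

D_iv = 841 mg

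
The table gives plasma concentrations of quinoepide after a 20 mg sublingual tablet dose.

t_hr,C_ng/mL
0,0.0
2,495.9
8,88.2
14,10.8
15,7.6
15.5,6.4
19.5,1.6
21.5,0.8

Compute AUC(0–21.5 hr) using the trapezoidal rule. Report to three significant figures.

Trapezoidal AUC_0→21.5:
  [0→2]: (0.0+495.9)/2 × 2 = 495.9
  [2→8]: (495.9+88.2)/2 × 6 = 1752.3
  [8→14]: (88.2+10.8)/2 × 6 = 297.0
  [14→15]: (10.8+7.6)/2 × 1 = 9.2
  [15→15.5]: (7.6+6.4)/2 × 0.5 = 3.5
  [15.5→19.5]: (6.4+1.6)/2 × 4 = 16.0
  [19.5→21.5]: (1.6+0.8)/2 × 2 = 2.4
  Sum = 2576.3 ng/mL·hr

AUC = 2580 ng/mL·hr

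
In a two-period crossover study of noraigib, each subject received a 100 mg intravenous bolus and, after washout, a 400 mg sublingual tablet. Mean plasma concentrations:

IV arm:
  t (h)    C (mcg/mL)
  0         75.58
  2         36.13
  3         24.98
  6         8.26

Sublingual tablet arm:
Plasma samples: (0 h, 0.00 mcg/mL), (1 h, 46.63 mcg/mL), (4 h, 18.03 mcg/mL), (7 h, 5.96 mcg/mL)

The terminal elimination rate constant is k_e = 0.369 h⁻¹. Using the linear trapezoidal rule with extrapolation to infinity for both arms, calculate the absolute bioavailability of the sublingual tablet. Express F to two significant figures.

F = 0.20

Trapezoidal AUC_0→6 (IV):
  [0→2]: (75.58+36.13)/2 × 2 = 111.71
  [2→3]: (36.13+24.98)/2 × 1 = 30.555
  [3→6]: (24.98+8.26)/2 × 3 = 49.86
  Sum = 192.125 mcg/mL·h
IV tail: 8.26/0.369 = 22.385; AUC_iv,0→∞ = 192.125 + 22.385 = 214.51 mcg/mL·h
Trapezoidal AUC_0→7 (sublingual tablet):
  [0→1]: (0.00+46.63)/2 × 1 = 23.315
  [1→4]: (46.63+18.03)/2 × 3 = 96.99
  [4→7]: (18.03+5.96)/2 × 3 = 35.985
  Sum = 156.29 mcg/mL·h
sublingual tablet tail: 5.96/0.369 = 16.152; AUC_ev,0→∞ = 156.29 + 16.152 = 172.442 mcg/mL·h
F = (AUC_ev/D_ev)/(AUC_iv/D_iv) = (172.442/400)/(214.51/100) = 0.431105/2.1451 = 0.2010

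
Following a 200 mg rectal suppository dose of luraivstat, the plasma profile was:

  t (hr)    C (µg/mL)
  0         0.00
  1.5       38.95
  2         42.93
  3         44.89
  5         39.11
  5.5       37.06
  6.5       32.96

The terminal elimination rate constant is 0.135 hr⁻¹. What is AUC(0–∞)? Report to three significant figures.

AUC = 476 µg/mL·hr

Trapezoidal AUC_0→6.5:
  [0→1.5]: (0.00+38.95)/2 × 1.5 = 29.2125
  [1.5→2]: (38.95+42.93)/2 × 0.5 = 20.47
  [2→3]: (42.93+44.89)/2 × 1 = 43.91
  [3→5]: (44.89+39.11)/2 × 2 = 84.0
  [5→5.5]: (39.11+37.06)/2 × 0.5 = 19.0425
  [5.5→6.5]: (37.06+32.96)/2 × 1 = 35.01
  Sum = 231.645 µg/mL·hr
Extrapolated tail: C_last / k_e = 32.96 / 0.135 = 244.148
AUC_0→∞ = 231.645 + 244.148 = 475.793 µg/mL·hr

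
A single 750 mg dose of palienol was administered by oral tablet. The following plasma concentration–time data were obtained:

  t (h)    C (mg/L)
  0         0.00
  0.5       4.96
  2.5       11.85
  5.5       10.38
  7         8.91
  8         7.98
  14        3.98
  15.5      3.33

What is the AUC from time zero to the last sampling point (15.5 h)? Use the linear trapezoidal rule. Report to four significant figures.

Trapezoidal AUC_0→15.5:
  [0→0.5]: (0.00+4.96)/2 × 0.5 = 1.24
  [0.5→2.5]: (4.96+11.85)/2 × 2 = 16.81
  [2.5→5.5]: (11.85+10.38)/2 × 3 = 33.345
  [5.5→7]: (10.38+8.91)/2 × 1.5 = 14.4675
  [7→8]: (8.91+7.98)/2 × 1 = 8.445
  [8→14]: (7.98+3.98)/2 × 6 = 35.88
  [14→15.5]: (3.98+3.33)/2 × 1.5 = 5.4825
  Sum = 115.67 mg/L·h

AUC = 115.7 mg/L·h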